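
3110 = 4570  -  1460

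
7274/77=94+36/77 = 94.47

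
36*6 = 216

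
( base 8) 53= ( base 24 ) 1j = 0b101011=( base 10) 43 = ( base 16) 2b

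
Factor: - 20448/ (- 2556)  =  2^3 = 8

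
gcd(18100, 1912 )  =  4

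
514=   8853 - 8339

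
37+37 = 74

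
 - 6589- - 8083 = 1494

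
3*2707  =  8121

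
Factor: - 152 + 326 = 174 = 2^1*3^1*29^1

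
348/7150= 174/3575 = 0.05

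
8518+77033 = 85551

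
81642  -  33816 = 47826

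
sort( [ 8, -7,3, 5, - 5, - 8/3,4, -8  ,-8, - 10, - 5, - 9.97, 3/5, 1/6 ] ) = [  -  10,-9.97, - 8, - 8, - 7, - 5, - 5, - 8/3,1/6, 3/5 , 3,4 , 5, 8]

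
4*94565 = 378260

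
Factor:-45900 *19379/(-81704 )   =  222374025/20426 = 2^( - 1) *3^3 * 5^2*7^(-1)*17^1*1459^(-1 )*19379^1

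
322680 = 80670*4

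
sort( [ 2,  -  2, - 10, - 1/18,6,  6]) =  [ - 10 ,-2, - 1/18,  2,6, 6 ]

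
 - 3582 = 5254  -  8836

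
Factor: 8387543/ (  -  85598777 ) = - 11^( - 1)*2251^(  -  1 )*3457^( - 1)*8387543^1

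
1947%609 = 120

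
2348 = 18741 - 16393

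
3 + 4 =7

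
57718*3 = 173154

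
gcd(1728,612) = 36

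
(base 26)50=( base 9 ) 154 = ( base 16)82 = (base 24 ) 5a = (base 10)130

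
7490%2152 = 1034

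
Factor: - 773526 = -2^1*3^1*13^1*47^1*211^1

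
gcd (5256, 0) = 5256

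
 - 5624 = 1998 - 7622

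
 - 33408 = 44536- 77944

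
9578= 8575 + 1003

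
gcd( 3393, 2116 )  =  1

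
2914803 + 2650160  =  5564963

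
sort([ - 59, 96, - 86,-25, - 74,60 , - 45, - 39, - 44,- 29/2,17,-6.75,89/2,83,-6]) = [ -86,-74, - 59,  -  45, - 44 , - 39,-25 , - 29/2,-6.75, - 6,17, 89/2,60,83, 96 ] 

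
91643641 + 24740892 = 116384533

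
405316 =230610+174706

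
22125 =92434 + -70309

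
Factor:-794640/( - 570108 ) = 2^2*5^1*43^1*617^( - 1 ) = 860/617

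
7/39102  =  1/5586 = 0.00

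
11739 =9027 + 2712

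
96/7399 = 96/7399 = 0.01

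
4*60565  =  242260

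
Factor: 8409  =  3^1*2803^1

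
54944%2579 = 785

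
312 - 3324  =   - 3012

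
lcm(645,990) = 42570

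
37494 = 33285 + 4209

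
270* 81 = 21870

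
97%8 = 1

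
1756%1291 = 465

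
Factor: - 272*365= - 2^4*5^1*17^1*73^1 = - 99280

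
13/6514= 13/6514= 0.00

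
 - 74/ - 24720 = 37/12360= 0.00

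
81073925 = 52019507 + 29054418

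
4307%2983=1324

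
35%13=9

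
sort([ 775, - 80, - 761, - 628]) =[ - 761 , - 628, - 80,775] 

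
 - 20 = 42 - 62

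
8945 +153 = 9098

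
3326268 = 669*4972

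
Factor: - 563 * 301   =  - 7^1 * 43^1*563^1 = - 169463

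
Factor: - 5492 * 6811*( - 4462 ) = 166905625544=2^3*7^2 * 23^1*97^1*139^1 * 1373^1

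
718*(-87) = -62466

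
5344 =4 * 1336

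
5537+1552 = 7089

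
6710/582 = 3355/291 = 11.53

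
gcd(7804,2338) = 2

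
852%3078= 852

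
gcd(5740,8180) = 20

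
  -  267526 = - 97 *2758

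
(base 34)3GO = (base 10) 4036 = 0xFC4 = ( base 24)704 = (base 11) 303A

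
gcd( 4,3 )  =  1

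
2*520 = 1040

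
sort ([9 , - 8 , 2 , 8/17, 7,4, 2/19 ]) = [ -8, 2/19,8/17,2,4, 7, 9 ]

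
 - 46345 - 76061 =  - 122406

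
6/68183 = 6/68183 = 0.00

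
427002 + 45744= 472746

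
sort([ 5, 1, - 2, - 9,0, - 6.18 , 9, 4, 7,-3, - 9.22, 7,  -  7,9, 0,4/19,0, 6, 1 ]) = [ - 9.22,-9, - 7, - 6.18, - 3, - 2, 0,0,0, 4/19,1 , 1,4,5,  6, 7,7,9, 9 ] 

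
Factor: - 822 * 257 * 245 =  - 51757230 =- 2^1*3^1* 5^1*7^2*137^1*257^1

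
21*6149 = 129129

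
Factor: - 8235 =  - 3^3 * 5^1*61^1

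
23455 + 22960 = 46415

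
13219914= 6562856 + 6657058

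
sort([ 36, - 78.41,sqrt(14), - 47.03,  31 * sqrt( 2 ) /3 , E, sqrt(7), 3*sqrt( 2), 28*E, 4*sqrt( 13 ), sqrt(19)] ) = [ - 78.41  ,  -  47.03, sqrt( 7),E, sqrt( 14 ),3*sqrt( 2 ),  sqrt ( 19), 4*sqrt( 13), 31 *sqrt(2 ) /3, 36, 28*E ]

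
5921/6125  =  5921/6125 = 0.97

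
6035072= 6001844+33228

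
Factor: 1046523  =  3^1*23^1 * 29^1*523^1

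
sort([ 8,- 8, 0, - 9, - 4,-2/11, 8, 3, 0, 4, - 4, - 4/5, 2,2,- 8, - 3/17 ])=[ - 9, - 8, - 8, - 4,-4, - 4/5, - 2/11, - 3/17,0,0,2, 2,3,4, 8, 8 ] 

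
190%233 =190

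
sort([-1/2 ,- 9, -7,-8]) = [-9,-8, - 7,-1/2]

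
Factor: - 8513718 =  - 2^1 * 3^1*1418953^1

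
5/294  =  5/294 = 0.02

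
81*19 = 1539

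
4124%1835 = 454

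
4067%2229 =1838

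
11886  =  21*566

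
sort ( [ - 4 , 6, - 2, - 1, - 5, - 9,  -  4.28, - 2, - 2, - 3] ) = [-9,- 5, - 4.28, - 4,  -  3, - 2, - 2,  -  2,  -  1,6]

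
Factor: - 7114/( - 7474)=37^( - 1)*101^(  -  1)*3557^1 = 3557/3737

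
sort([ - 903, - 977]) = [- 977, - 903] 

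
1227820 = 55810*22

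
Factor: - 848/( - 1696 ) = 2^( - 1) = 1/2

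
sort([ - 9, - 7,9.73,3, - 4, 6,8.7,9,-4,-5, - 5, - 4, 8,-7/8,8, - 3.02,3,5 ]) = [ - 9, -7,  -  5, - 5, - 4, -4,  -  4,-3.02,- 7/8, 3,3,5,6,8 , 8, 8.7, 9,9.73 ] 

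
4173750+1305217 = 5478967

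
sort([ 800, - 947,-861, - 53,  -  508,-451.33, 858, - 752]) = [ - 947,-861, - 752, - 508, - 451.33, - 53, 800,858]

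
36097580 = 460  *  78473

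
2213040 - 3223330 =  - 1010290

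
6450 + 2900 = 9350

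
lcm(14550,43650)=43650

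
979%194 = 9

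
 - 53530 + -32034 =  - 85564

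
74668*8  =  597344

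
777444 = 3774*206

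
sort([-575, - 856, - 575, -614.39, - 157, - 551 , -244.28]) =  [-856, - 614.39, - 575, - 575, - 551, -244.28, - 157] 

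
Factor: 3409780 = 2^2*5^1*11^2*1409^1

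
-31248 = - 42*744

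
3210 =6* 535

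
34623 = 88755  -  54132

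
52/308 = 13/77 = 0.17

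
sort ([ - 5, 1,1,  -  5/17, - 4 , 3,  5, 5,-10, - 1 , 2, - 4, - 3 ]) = [-10, -5 , - 4, - 4, - 3, - 1, - 5/17 , 1,  1 , 2,  3,5,5 ]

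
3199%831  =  706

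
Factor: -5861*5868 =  - 34392348 = - 2^2 * 3^2 * 163^1*5861^1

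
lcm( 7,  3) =21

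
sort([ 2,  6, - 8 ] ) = [ - 8, 2,6]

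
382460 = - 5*( - 76492 ) 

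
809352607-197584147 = 611768460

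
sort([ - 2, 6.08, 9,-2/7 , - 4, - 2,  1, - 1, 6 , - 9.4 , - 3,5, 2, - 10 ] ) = [-10,- 9.4,- 4, - 3, - 2, - 2, - 1, - 2/7, 1,  2,  5,  6, 6.08 , 9]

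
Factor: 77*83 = 6391 =7^1*11^1*83^1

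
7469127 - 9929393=-2460266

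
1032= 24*43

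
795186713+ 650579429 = 1445766142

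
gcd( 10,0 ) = 10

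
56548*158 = 8934584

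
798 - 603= 195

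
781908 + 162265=944173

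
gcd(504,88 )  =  8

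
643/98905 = 643/98905=0.01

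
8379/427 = 19+38/61 = 19.62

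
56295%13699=1499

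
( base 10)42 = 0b101010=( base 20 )22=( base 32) 1a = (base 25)1H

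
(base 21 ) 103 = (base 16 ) 1BC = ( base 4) 12330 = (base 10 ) 444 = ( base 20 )124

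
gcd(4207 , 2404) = 601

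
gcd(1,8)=1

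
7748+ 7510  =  15258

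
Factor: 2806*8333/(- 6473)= - 23382398/6473 = - 2^1 * 13^1*23^1 * 61^1 * 641^1*6473^(-1) 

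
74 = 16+58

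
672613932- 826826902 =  - 154212970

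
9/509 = 9/509 =0.02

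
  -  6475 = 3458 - 9933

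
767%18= 11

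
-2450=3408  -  5858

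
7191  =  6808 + 383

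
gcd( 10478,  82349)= 1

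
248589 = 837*297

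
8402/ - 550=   -  4201/275   =  - 15.28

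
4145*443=1836235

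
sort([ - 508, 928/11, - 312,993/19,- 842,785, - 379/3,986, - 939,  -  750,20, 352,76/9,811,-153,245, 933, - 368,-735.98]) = [-939,-842,-750, - 735.98,-508,-368,- 312, - 153,- 379/3, 76/9 , 20,993/19, 928/11, 245,352,785,811,  933,986]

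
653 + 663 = 1316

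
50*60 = 3000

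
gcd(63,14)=7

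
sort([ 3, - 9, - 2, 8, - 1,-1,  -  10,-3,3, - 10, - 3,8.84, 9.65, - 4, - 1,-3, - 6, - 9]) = [-10, - 10,-9, - 9, - 6 , - 4, - 3,-3, - 3,-2, - 1, - 1, - 1,3,3, 8, 8.84, 9.65 ] 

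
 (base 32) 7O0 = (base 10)7936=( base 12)4714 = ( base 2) 1111100000000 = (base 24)DIG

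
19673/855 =19673/855 = 23.01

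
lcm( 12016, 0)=0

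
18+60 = 78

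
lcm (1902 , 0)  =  0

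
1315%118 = 17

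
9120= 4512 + 4608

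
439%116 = 91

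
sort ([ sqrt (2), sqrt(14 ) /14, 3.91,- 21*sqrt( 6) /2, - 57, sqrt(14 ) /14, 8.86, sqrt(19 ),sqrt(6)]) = [-57,-21 * sqrt( 6 )/2, sqrt (14)/14, sqrt(14)/14,sqrt(2), sqrt(6 ),3.91,sqrt( 19), 8.86]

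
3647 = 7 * 521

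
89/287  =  89/287=   0.31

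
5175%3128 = 2047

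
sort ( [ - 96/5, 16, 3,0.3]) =[ - 96/5,0.3,3,16]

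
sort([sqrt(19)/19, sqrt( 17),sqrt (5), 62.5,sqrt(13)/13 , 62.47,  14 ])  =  [ sqrt( 19)/19,sqrt( 13 ) /13,sqrt(5 ),sqrt( 17),14, 62.47,62.5 ]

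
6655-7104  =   - 449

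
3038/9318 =1519/4659 = 0.33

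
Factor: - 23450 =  - 2^1 * 5^2*7^1*  67^1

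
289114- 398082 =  - 108968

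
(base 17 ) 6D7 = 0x7AA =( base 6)13030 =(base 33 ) 1qf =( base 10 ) 1962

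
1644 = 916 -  - 728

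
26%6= 2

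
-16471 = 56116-72587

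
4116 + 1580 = 5696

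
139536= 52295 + 87241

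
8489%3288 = 1913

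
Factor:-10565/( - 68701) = 5^1*23^(-1)*29^( - 1)*103^(-1)*2113^1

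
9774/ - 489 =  - 20 + 2/163 = - 19.99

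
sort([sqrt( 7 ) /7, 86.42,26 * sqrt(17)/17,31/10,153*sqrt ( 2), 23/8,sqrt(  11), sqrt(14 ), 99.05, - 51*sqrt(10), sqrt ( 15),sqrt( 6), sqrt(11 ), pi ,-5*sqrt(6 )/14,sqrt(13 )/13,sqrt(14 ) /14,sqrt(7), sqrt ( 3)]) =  [ - 51*sqrt ( 10), - 5*sqrt( 6) /14,sqrt (14 ) /14,sqrt( 13 )/13,sqrt( 7 ) /7,sqrt( 3 ),  sqrt (6),  sqrt (7 ) , 23/8 , 31/10,pi,  sqrt( 11 ), sqrt (11 ),sqrt( 14 ),sqrt(15 ), 26*sqrt( 17)/17,86.42, 99.05,153*sqrt(2)]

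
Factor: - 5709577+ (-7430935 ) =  - 13140512 =-2^5* 7^1 * 11^1 * 5333^1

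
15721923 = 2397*6559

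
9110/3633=9110/3633  =  2.51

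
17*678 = 11526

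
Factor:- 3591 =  - 3^3*7^1*19^1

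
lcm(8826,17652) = 17652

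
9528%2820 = 1068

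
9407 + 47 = 9454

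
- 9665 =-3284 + -6381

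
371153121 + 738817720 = 1109970841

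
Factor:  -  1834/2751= - 2/3  =  - 2^1*3^( - 1)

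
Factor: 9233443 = 31^1*297853^1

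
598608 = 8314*72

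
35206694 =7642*4607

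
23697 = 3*7899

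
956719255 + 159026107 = 1115745362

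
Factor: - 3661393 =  - 23^1 * 159191^1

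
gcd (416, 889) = 1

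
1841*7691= 14159131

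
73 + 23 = 96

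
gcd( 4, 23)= 1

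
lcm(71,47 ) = 3337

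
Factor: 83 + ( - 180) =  - 97^1 = - 97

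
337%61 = 32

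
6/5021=6/5021 = 0.00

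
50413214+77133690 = 127546904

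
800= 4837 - 4037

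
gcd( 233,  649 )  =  1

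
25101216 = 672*37353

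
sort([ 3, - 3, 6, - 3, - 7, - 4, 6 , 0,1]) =[ - 7, - 4,-3, - 3,  0, 1, 3,  6, 6]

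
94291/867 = 108 + 655/867 = 108.76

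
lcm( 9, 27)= 27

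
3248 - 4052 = -804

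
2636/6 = 439 + 1/3 = 439.33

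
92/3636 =23/909=0.03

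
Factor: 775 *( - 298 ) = -230950 = -2^1*5^2*31^1 * 149^1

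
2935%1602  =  1333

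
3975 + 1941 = 5916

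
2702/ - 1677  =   - 2702/1677=- 1.61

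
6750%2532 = 1686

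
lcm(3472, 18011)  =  288176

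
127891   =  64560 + 63331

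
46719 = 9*5191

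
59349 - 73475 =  - 14126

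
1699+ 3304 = 5003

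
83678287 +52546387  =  136224674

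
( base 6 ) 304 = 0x70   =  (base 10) 112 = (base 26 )48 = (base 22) 52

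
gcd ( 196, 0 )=196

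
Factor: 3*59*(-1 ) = -177 = - 3^1*59^1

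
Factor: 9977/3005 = 5^( - 1)*11^1 * 601^(-1)*907^1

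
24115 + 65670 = 89785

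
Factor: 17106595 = 5^1*11^1 *23^1*13523^1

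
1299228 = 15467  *84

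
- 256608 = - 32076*8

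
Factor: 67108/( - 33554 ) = - 2^1= -2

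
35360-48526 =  -13166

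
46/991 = 46/991 = 0.05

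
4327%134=39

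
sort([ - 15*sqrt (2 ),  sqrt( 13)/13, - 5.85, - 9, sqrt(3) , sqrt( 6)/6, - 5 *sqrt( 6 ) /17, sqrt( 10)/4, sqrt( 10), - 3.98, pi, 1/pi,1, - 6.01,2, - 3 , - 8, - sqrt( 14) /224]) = [-15 * sqrt( 2 ), - 9,-8, - 6.01, - 5.85, - 3.98,-3,- 5 *sqrt( 6 )/17, - sqrt( 14) /224, sqrt( 13) /13, 1/pi , sqrt( 6)/6, sqrt( 10) /4,1,sqrt ( 3), 2,pi, sqrt(10)]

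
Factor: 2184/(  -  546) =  - 2^2  =  -  4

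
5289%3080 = 2209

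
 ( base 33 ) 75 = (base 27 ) 8K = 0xec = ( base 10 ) 236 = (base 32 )7c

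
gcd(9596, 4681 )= 1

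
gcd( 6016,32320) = 64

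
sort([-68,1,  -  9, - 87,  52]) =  [  -  87, - 68 , -9, 1,52] 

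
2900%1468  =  1432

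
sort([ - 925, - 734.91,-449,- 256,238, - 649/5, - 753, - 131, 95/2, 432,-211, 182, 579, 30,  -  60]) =[ - 925 , - 753,-734.91, - 449 , - 256, - 211, - 131, - 649/5, - 60,30, 95/2,182, 238,  432 , 579] 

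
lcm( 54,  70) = 1890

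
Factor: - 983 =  - 983^1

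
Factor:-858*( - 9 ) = 7722 = 2^1*3^3 * 11^1 * 13^1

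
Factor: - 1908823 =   -  7^1*389^1*701^1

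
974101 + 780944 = 1755045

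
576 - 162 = 414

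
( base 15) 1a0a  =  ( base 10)5635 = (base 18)H71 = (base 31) 5qo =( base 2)1011000000011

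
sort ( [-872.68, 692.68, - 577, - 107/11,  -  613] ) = [ - 872.68, - 613, - 577, - 107/11, 692.68 ]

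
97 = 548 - 451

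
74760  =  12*6230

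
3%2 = 1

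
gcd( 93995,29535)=55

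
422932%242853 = 180079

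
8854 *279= 2470266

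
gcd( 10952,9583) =1369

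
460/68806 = 230/34403= 0.01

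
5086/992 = 5 + 63/496= 5.13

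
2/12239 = 2/12239=0.00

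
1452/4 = 363=363.00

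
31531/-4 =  - 31531/4  =  - 7882.75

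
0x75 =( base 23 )52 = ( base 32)3L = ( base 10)117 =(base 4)1311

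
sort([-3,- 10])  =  [ - 10,-3] 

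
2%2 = 0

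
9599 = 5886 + 3713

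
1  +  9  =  10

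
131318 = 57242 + 74076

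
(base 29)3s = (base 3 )11021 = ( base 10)115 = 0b1110011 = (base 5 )430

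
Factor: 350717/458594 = 2^(-1 )*491^ ( - 1)* 751^1 =751/982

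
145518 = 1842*79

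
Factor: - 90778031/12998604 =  - 2^(-2)*3^( -1) * 43^1*79^1*233^(- 1)*4649^( - 1)*26723^1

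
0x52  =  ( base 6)214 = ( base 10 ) 82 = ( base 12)6a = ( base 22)3G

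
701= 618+83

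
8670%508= 34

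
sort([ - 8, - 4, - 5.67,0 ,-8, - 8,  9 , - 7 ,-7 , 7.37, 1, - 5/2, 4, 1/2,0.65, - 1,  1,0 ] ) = [-8, - 8,- 8 , - 7, - 7,-5.67,  -  4, - 5/2,-1, 0 , 0 , 1/2,0.65, 1, 1,4, 7.37,9] 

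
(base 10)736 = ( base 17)295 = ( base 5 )10421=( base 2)1011100000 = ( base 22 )1ba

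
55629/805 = 69 + 12/115 = 69.10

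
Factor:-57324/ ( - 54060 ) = 5^(  -  1 )*53^ ( - 1 )*281^1 = 281/265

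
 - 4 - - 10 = 6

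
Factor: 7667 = 11^1 * 17^1 * 41^1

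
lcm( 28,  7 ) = 28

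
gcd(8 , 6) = 2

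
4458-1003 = 3455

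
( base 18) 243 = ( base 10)723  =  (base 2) 1011010011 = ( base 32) MJ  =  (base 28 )PN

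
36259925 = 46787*775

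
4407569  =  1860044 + 2547525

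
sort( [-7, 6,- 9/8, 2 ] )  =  [ - 7, - 9/8, 2, 6 ]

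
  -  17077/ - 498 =34 + 145/498 =34.29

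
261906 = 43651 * 6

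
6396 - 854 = 5542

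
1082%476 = 130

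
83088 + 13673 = 96761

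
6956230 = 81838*85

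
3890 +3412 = 7302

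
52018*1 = 52018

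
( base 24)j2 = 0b111001010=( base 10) 458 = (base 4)13022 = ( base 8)712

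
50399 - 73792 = - 23393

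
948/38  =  24+18/19 = 24.95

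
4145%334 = 137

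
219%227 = 219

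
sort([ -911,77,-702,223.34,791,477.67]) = [ - 911, - 702, 77, 223.34 , 477.67 , 791]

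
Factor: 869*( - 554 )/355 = -481426/355 = -2^1*5^( - 1)*11^1*71^( - 1)*79^1*277^1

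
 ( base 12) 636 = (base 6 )4110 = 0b1110001010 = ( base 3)1020120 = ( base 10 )906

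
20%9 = 2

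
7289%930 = 779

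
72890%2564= 1098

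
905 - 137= 768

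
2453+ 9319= 11772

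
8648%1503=1133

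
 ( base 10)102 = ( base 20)52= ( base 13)7b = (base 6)250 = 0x66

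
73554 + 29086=102640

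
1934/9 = 214 +8/9  =  214.89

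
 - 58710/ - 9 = 19570/3 = 6523.33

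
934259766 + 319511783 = 1253771549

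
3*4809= 14427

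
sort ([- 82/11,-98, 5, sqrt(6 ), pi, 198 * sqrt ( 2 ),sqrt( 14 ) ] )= [ - 98, - 82/11,sqrt(6 ),  pi, sqrt(14 ), 5 , 198*sqrt( 2) ]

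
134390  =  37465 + 96925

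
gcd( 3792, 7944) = 24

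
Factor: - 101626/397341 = -122/477=- 2^1*3^( - 2 )*53^( - 1)*61^1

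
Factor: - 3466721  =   - 19^1*23^1*7933^1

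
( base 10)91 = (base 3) 10101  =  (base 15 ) 61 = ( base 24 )3J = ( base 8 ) 133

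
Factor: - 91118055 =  - 3^1*5^1*7^1*127^1*6833^1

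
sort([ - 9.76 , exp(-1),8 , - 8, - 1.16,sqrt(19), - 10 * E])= [ - 10*E , - 9.76 , - 8,-1.16, exp( - 1 ),sqrt( 19), 8]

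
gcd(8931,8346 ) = 39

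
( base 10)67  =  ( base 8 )103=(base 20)37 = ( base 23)2L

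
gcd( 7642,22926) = 7642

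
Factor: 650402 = 2^1*325201^1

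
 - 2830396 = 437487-3267883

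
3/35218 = 3/35218= 0.00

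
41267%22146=19121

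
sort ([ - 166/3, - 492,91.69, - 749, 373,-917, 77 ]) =[ - 917, - 749, - 492, - 166/3,77,91.69,373 ] 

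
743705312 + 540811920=1284517232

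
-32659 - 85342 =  - 118001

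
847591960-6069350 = 841522610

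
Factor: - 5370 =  - 2^1*3^1*5^1*179^1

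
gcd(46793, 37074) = 1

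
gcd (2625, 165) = 15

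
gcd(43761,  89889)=3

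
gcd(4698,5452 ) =58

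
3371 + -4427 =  - 1056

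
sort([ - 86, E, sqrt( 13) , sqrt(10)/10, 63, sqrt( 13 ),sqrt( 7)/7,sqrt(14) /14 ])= [ - 86, sqrt (14)/14,  sqrt( 10)/10, sqrt( 7)/7, E,sqrt( 13 ),  sqrt( 13), 63 ] 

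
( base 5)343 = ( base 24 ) 42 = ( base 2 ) 1100010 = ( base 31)35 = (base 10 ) 98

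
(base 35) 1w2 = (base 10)2347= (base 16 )92b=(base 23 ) 4a1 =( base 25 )3im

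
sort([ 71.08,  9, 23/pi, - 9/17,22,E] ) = [ - 9/17,E,  23/pi,9,22,71.08] 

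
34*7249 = 246466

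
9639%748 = 663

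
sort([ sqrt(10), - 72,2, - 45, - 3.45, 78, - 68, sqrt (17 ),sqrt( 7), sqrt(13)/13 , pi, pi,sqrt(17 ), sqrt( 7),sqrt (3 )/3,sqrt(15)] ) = [-72, - 68, - 45, - 3.45,  sqrt( 13 )/13,  sqrt( 3)/3,2,sqrt( 7),sqrt( 7),  pi,pi,  sqrt( 10 ),sqrt( 15),sqrt( 17),sqrt( 17),78 ]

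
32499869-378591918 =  - 346092049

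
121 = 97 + 24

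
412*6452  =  2658224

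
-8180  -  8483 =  - 16663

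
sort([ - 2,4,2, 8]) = [  -  2, 2, 4,  8]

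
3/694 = 3/694 = 0.00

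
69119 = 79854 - 10735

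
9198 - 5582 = 3616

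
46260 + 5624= 51884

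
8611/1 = 8611 = 8611.00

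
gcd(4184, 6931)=1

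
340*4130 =1404200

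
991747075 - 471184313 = 520562762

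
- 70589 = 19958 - 90547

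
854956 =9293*92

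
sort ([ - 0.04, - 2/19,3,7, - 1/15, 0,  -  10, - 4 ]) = [ - 10, - 4, -2/19,- 1/15, - 0.04, 0,3,  7]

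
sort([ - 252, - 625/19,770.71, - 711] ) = [-711, - 252, - 625/19,770.71]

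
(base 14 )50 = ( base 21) 37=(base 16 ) 46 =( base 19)3d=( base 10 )70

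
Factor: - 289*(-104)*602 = 2^4*7^1*13^1*17^2*43^1 = 18093712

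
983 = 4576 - 3593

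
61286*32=1961152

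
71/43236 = 71/43236 = 0.00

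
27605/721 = 27605/721 = 38.29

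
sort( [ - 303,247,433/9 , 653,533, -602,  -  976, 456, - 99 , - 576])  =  [ - 976, - 602, - 576, - 303, -99,433/9,247,  456,533 , 653]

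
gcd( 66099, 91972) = 1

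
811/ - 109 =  - 811/109= - 7.44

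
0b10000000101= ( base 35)te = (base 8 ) 2005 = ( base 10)1029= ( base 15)489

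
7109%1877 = 1478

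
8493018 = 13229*642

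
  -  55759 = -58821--3062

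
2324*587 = 1364188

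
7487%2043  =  1358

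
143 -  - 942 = 1085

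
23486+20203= 43689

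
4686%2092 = 502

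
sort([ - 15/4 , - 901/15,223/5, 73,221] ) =[-901/15,  -  15/4, 223/5,73,221]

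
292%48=4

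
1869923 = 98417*19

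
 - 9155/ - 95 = 96 + 7/19 = 96.37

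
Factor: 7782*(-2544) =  - 19797408 = - 2^5*3^2 * 53^1*1297^1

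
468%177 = 114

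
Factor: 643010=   2^1 *5^1 * 64301^1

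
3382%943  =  553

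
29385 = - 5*( - 5877)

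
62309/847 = 62309/847=73.56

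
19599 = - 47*( - 417) 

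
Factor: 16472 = 2^3*29^1 *71^1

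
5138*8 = 41104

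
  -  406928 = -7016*58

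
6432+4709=11141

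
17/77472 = 17/77472  =  0.00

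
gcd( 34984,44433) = 1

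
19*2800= 53200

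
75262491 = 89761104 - 14498613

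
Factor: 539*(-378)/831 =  - 67914/277 = - 2^1*3^2 *7^3*11^1*277^(  -  1)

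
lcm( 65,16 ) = 1040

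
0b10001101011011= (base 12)52a3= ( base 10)9051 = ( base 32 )8QR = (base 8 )21533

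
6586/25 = 263 + 11/25  =  263.44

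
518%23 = 12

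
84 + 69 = 153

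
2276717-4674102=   -  2397385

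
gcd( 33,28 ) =1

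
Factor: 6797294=2^1*7^1*127^1 *3823^1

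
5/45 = 1/9  =  0.11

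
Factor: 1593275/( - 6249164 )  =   - 2^(  -  2)*5^2*101^1*631^1*1562291^( - 1)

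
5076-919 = 4157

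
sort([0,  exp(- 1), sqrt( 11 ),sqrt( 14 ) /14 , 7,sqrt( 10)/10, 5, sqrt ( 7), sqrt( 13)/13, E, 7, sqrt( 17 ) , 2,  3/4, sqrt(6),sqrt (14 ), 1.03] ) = [ 0, sqrt( 14) /14, sqrt( 13) /13,sqrt( 10) /10, exp( - 1), 3/4, 1.03, 2,sqrt(6 ), sqrt( 7), E,sqrt(11), sqrt( 14), sqrt( 17),5, 7, 7]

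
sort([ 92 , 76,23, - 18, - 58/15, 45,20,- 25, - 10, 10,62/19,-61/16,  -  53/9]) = [ - 25, - 18, - 10, - 53/9, - 58/15,-61/16, 62/19, 10, 20, 23, 45 , 76,92 ] 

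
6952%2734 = 1484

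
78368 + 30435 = 108803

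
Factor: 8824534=2^1*1123^1*3929^1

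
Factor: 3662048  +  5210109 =7^1*1267451^1 = 8872157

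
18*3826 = 68868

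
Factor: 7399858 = 2^1*947^1*3907^1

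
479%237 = 5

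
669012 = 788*849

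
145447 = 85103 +60344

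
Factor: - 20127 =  -3^1*6709^1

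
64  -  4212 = -4148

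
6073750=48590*125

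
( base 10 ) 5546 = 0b1010110101010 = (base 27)7GB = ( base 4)1112222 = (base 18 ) h22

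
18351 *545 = 10001295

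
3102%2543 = 559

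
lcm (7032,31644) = 63288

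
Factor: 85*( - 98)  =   - 8330 =-2^1*5^1*7^2*17^1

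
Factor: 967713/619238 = 2^( - 1) *3^1*269^( - 1)*1151^( - 1)*322571^1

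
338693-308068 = 30625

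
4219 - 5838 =-1619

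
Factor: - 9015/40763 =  - 3^1*5^1*601^1* 40763^( - 1)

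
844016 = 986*856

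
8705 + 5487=14192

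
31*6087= 188697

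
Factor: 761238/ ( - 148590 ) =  - 3^2*5^( - 1 )*13^( - 1)*37^1 =- 333/65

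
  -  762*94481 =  - 71994522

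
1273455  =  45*28299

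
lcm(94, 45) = 4230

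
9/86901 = 3/28967= 0.00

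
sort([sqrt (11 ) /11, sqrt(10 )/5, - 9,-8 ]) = [ - 9,  -  8,sqrt( 11)/11, sqrt( 10) /5]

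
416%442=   416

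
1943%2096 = 1943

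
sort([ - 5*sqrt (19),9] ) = [ - 5*sqrt( 19), 9 ] 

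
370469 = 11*33679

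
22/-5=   -  5 + 3/5 = -4.40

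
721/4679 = 721/4679 = 0.15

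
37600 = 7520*5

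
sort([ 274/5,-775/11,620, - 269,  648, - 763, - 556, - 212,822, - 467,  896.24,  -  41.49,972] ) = [-763, - 556, - 467,- 269, - 212 , - 775/11, - 41.49,  274/5,620,648,  822,896.24,972]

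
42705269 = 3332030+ 39373239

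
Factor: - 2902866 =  - 2^1 * 3^1 *483811^1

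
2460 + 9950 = 12410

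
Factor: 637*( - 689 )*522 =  - 229102146  =  - 2^1* 3^2*7^2*13^2*29^1*53^1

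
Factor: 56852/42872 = 61/46 = 2^( - 1 )*23^ ( - 1 )*61^1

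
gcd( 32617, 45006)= 13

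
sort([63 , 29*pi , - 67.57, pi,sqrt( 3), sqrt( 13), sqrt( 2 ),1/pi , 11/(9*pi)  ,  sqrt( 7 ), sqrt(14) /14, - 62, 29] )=[-67.57, - 62, sqrt (14 )/14, 1/pi,11/( 9*pi ), sqrt( 2) , sqrt( 3), sqrt(7),pi, sqrt( 13 ), 29, 63,29*pi ]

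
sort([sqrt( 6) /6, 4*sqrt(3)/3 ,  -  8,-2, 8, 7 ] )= [  -  8,-2,sqrt(6 )/6,4*sqrt(3 ) /3,7, 8] 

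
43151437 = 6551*6587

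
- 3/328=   -  3/328 = - 0.01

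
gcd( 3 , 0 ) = 3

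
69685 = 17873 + 51812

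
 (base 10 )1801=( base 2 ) 11100001001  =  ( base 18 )5A1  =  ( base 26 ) 2h7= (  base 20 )4A1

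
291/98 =291/98 = 2.97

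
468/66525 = 156/22175 =0.01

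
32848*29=952592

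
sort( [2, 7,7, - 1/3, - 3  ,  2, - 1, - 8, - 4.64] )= [ - 8,- 4.64, - 3, - 1,-1/3, 2, 2 , 7 , 7]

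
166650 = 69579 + 97071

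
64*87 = 5568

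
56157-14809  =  41348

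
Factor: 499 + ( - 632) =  - 133 = - 7^1*19^1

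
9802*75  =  735150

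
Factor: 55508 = 2^2*13877^1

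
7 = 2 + 5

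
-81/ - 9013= 81/9013 = 0.01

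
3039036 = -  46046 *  ( - 66 ) 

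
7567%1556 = 1343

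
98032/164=597 + 31/41=597.76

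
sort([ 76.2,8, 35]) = [ 8, 35, 76.2 ]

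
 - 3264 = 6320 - 9584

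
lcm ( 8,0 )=0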